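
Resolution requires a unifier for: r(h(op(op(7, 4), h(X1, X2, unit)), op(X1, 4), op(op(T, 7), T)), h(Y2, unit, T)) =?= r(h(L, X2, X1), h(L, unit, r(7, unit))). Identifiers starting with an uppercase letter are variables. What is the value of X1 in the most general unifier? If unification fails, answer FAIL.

Decompose r/2: h(op(op(7, 4), h(X1, X2, unit)), op(X1, 4), op(op(T, 7), T)) =?= h(L, X2, X1),  h(Y2, unit, T) =?= h(L, unit, r(7, unit)).
Decompose h/3: op(op(7, 4), h(X1, X2, unit)) =?= L,  op(X1, 4) =?= X2,  op(op(T, 7), T) =?= X1.
Bind L := op(op(7, 4), h(X1, X2, unit)); substituting into the one remaining equation that mentions L gives: h(Y2, unit, T) =?= h(op(op(7, 4), h(X1, X2, unit)), unit, r(7, unit)).
Bind X2 := op(X1, 4); substituting into the one remaining equation that mentions X2 gives: h(Y2, unit, T) =?= h(op(op(7, 4), h(X1, op(X1, 4), unit)), unit, r(7, unit)). Substituting into the earlier binding gives L := op(op(7, 4), h(X1, op(X1, 4), unit)).
Bind X1 := op(op(T, 7), T); substituting into the remaining equation gives: h(Y2, unit, T) =?= h(op(op(7, 4), h(op(op(T, 7), T), op(op(op(T, 7), T), 4), unit)), unit, r(7, unit)). Substituting into the earlier bindings gives L := op(op(7, 4), h(op(op(T, 7), T), op(op(op(T, 7), T), 4), unit)), X2 := op(op(op(T, 7), T), 4).
Decompose h/3: Y2 =?= op(op(7, 4), h(op(op(T, 7), T), op(op(op(T, 7), T), 4), unit)),  unit =?= unit,  T =?= r(7, unit).
Bind Y2 := op(op(7, 4), h(op(op(T, 7), T), op(op(op(T, 7), T), 4), unit)); no other remaining equation mentions Y2.
Delete trivial equation unit =?= unit.
Bind T := r(7, unit). Substituting into the earlier bindings gives L := op(op(7, 4), h(op(op(r(7, unit), 7), r(7, unit)), op(op(op(r(7, unit), 7), r(7, unit)), 4), unit)), X2 := op(op(op(r(7, unit), 7), r(7, unit)), 4), X1 := op(op(r(7, unit), 7), r(7, unit)), Y2 := op(op(7, 4), h(op(op(r(7, unit), 7), r(7, unit)), op(op(op(r(7, unit), 7), r(7, unit)), 4), unit)).
MGU = { L := op(op(7, 4), h(op(op(r(7, unit), 7), r(7, unit)), op(op(op(r(7, unit), 7), r(7, unit)), 4), unit)), X2 := op(op(op(r(7, unit), 7), r(7, unit)), 4), X1 := op(op(r(7, unit), 7), r(7, unit)), Y2 := op(op(7, 4), h(op(op(r(7, unit), 7), r(7, unit)), op(op(op(r(7, unit), 7), r(7, unit)), 4), unit)), T := r(7, unit) }, so X1 := op(op(r(7, unit), 7), r(7, unit)).

op(op(r(7, unit), 7), r(7, unit))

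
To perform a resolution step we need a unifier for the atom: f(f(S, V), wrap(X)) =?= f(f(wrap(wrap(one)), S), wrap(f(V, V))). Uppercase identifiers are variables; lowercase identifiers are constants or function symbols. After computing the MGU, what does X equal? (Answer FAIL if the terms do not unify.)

f(wrap(wrap(one)), wrap(wrap(one)))

Decompose f/2: f(S, V) =?= f(wrap(wrap(one)), S),  wrap(X) =?= wrap(f(V, V)).
Decompose f/2: S =?= wrap(wrap(one)),  V =?= S.
Bind S := wrap(wrap(one)); substituting into the one remaining equation that mentions S gives: V =?= wrap(wrap(one)).
Bind V := wrap(wrap(one)); substituting into the remaining equation gives: wrap(X) =?= wrap(f(wrap(wrap(one)), wrap(wrap(one)))).
Decompose wrap/1: X =?= f(wrap(wrap(one)), wrap(wrap(one))).
Bind X := f(wrap(wrap(one)), wrap(wrap(one))).
MGU = { S := wrap(wrap(one)), V := wrap(wrap(one)), X := f(wrap(wrap(one)), wrap(wrap(one))) }, so X := f(wrap(wrap(one)), wrap(wrap(one))).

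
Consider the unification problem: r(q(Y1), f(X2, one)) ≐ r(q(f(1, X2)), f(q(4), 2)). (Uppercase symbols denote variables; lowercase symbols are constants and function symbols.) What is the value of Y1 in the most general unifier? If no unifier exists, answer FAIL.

FAIL

Decompose r/2: q(Y1) ≐ q(f(1, X2)),  f(X2, one) ≐ f(q(4), 2).
Decompose q/1: Y1 ≐ f(1, X2).
Bind Y1 := f(1, X2); no other remaining equation mentions Y1.
Decompose f/2: X2 ≐ q(4),  one ≐ 2.
Bind X2 := q(4); no other remaining equation mentions X2. Substituting into the earlier binding gives Y1 := f(1, q(4)).
Clash: constants one and 2 differ; no unifier exists.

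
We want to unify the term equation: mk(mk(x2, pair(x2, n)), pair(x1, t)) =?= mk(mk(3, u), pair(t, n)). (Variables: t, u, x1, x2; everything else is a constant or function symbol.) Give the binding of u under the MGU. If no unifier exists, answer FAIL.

pair(3, n)

Decompose mk/2: mk(x2, pair(x2, n)) =?= mk(3, u),  pair(x1, t) =?= pair(t, n).
Decompose mk/2: x2 =?= 3,  pair(x2, n) =?= u.
Bind x2 := 3; substituting into the one remaining equation that mentions x2 gives: pair(3, n) =?= u.
Bind u := pair(3, n); no other remaining equation mentions u.
Decompose pair/2: x1 =?= t,  t =?= n.
Bind x1 := t; no other remaining equation mentions x1.
Bind t := n. Substituting into the earlier binding gives x1 := n.
MGU = { x2 -> 3, u -> pair(3, n), x1 -> n, t -> n }, so u -> pair(3, n).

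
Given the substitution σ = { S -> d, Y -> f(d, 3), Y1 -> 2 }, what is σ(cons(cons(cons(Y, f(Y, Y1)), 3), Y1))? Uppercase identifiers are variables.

cons(cons(cons(f(d, 3), f(f(d, 3), 2)), 3), 2)

Replace each occurrence of Y with f(d, 3).
Replace each occurrence of Y1 with 2.
Result: cons(cons(cons(f(d, 3), f(f(d, 3), 2)), 3), 2).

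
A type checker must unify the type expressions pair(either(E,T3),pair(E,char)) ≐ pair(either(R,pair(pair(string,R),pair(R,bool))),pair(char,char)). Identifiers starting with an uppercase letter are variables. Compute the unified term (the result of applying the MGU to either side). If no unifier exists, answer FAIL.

Decompose pair/2: either(E,T3) ≐ either(R,pair(pair(string,R),pair(R,bool))),  pair(E,char) ≐ pair(char,char).
Decompose either/2: E ≐ R,  T3 ≐ pair(pair(string,R),pair(R,bool)).
Bind E := R; substituting into the one remaining equation that mentions E gives: pair(R,char) ≐ pair(char,char).
Bind T3 := pair(pair(string,R),pair(R,bool)); no other remaining equation mentions T3.
Decompose pair/2: R ≐ char,  char ≐ char.
Bind R := char; no other remaining equation mentions R. Substituting into the earlier bindings gives E := char, T3 := pair(pair(string,char),pair(char,bool)).
Delete trivial equation char ≐ char.
Applying the MGU to either side gives pair(either(char,pair(pair(string,char),pair(char,bool))),pair(char,char)).

pair(either(char,pair(pair(string,char),pair(char,bool))),pair(char,char))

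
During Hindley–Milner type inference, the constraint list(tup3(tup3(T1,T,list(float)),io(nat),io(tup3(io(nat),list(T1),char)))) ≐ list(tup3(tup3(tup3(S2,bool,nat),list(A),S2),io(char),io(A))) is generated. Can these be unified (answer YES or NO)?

NO

Decompose list/1: tup3(tup3(T1,T,list(float)),io(nat),io(tup3(io(nat),list(T1),char))) ≐ tup3(tup3(tup3(S2,bool,nat),list(A),S2),io(char),io(A)).
Decompose tup3/3: tup3(T1,T,list(float)) ≐ tup3(tup3(S2,bool,nat),list(A),S2),  io(nat) ≐ io(char),  io(tup3(io(nat),list(T1),char)) ≐ io(A).
Decompose tup3/3: T1 ≐ tup3(S2,bool,nat),  T ≐ list(A),  list(float) ≐ S2.
Bind T1 := tup3(S2,bool,nat); substituting into the one remaining equation that mentions T1 gives: io(tup3(io(nat),list(tup3(S2,bool,nat)),char)) ≐ io(A).
Bind T := list(A); no other remaining equation mentions T.
Bind S2 := list(float); substituting into the one remaining equation that mentions S2 gives: io(tup3(io(nat),list(tup3(list(float),bool,nat)),char)) ≐ io(A). Substituting into the earlier binding gives T1 := tup3(list(float),bool,nat).
Decompose io/1: nat ≐ char.
Clash: constants nat and char differ; no unifier exists.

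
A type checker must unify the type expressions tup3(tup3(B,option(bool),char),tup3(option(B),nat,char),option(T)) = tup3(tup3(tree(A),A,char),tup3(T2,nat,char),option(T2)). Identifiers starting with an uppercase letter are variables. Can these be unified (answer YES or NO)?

Decompose tup3/3: tup3(B,option(bool),char) = tup3(tree(A),A,char),  tup3(option(B),nat,char) = tup3(T2,nat,char),  option(T) = option(T2).
Decompose tup3/3: B = tree(A),  option(bool) = A,  char = char.
Bind B := tree(A); substituting into the one remaining equation that mentions B gives: tup3(option(tree(A)),nat,char) = tup3(T2,nat,char).
Bind A := option(bool); substituting into the one remaining equation that mentions A gives: tup3(option(tree(option(bool))),nat,char) = tup3(T2,nat,char). Substituting into the earlier binding gives B := tree(option(bool)).
Delete trivial equation char = char.
Decompose tup3/3: option(tree(option(bool))) = T2,  nat = nat,  char = char.
Bind T2 := option(tree(option(bool))); substituting into the one remaining equation that mentions T2 gives: option(T) = option(option(tree(option(bool)))).
Delete trivial equation nat = nat.
Delete trivial equation char = char.
Decompose option/1: T = option(tree(option(bool))).
Bind T := option(tree(option(bool))).
No equations remain and no clash or occurs-check failure arose, so a unifier exists.

YES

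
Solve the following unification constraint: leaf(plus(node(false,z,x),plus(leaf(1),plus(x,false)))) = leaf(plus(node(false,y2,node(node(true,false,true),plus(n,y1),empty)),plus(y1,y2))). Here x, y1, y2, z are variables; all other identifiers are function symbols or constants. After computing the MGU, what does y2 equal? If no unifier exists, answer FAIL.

plus(node(node(true,false,true),plus(n,leaf(1)),empty),false)

Decompose leaf/1: plus(node(false,z,x),plus(leaf(1),plus(x,false))) = plus(node(false,y2,node(node(true,false,true),plus(n,y1),empty)),plus(y1,y2)).
Decompose plus/2: node(false,z,x) = node(false,y2,node(node(true,false,true),plus(n,y1),empty)),  plus(leaf(1),plus(x,false)) = plus(y1,y2).
Decompose node/3: false = false,  z = y2,  x = node(node(true,false,true),plus(n,y1),empty).
Delete trivial equation false = false.
Bind z := y2; no other remaining equation mentions z.
Bind x := node(node(true,false,true),plus(n,y1),empty); substituting into the remaining equation gives: plus(leaf(1),plus(node(node(true,false,true),plus(n,y1),empty),false)) = plus(y1,y2).
Decompose plus/2: leaf(1) = y1,  plus(node(node(true,false,true),plus(n,y1),empty),false) = y2.
Bind y1 := leaf(1); substituting into the remaining equation gives: plus(node(node(true,false,true),plus(n,leaf(1)),empty),false) = y2. Substituting into the earlier binding gives x := node(node(true,false,true),plus(n,leaf(1)),empty).
Bind y2 := plus(node(node(true,false,true),plus(n,leaf(1)),empty),false). Substituting into the earlier binding gives z := plus(node(node(true,false,true),plus(n,leaf(1)),empty),false).
MGU = { z := plus(node(node(true,false,true),plus(n,leaf(1)),empty),false), x := node(node(true,false,true),plus(n,leaf(1)),empty), y1 := leaf(1), y2 := plus(node(node(true,false,true),plus(n,leaf(1)),empty),false) }, so y2 := plus(node(node(true,false,true),plus(n,leaf(1)),empty),false).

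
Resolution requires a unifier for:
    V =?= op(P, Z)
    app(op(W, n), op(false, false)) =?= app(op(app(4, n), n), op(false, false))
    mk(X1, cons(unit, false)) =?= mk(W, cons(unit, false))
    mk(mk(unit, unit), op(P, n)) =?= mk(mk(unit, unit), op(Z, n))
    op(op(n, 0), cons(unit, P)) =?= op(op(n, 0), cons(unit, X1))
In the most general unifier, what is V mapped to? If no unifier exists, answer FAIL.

Bind V := op(P, Z); no other remaining equation mentions V.
Decompose app/2: op(W, n) =?= op(app(4, n), n),  op(false, false) =?= op(false, false).
Decompose op/2: W =?= app(4, n),  n =?= n.
Bind W := app(4, n); substituting into the one remaining equation that mentions W gives: mk(X1, cons(unit, false)) =?= mk(app(4, n), cons(unit, false)).
Delete trivial equation n =?= n.
Delete trivial equation op(false, false) =?= op(false, false).
Decompose mk/2: X1 =?= app(4, n),  cons(unit, false) =?= cons(unit, false).
Bind X1 := app(4, n); substituting into the one remaining equation that mentions X1 gives: op(op(n, 0), cons(unit, P)) =?= op(op(n, 0), cons(unit, app(4, n))).
Delete trivial equation cons(unit, false) =?= cons(unit, false).
Decompose mk/2: mk(unit, unit) =?= mk(unit, unit),  op(P, n) =?= op(Z, n).
Delete trivial equation mk(unit, unit) =?= mk(unit, unit).
Decompose op/2: P =?= Z,  n =?= n.
Bind P := Z; substituting into the one remaining equation that mentions P gives: op(op(n, 0), cons(unit, Z)) =?= op(op(n, 0), cons(unit, app(4, n))). Substituting into the earlier binding gives V := op(Z, Z).
Delete trivial equation n =?= n.
Decompose op/2: op(n, 0) =?= op(n, 0),  cons(unit, Z) =?= cons(unit, app(4, n)).
Delete trivial equation op(n, 0) =?= op(n, 0).
Decompose cons/2: unit =?= unit,  Z =?= app(4, n).
Delete trivial equation unit =?= unit.
Bind Z := app(4, n). Substituting into the earlier bindings gives V := op(app(4, n), app(4, n)), P := app(4, n).
MGU = { V ↦ op(app(4, n), app(4, n)), W ↦ app(4, n), X1 ↦ app(4, n), P ↦ app(4, n), Z ↦ app(4, n) }, so V ↦ op(app(4, n), app(4, n)).

op(app(4, n), app(4, n))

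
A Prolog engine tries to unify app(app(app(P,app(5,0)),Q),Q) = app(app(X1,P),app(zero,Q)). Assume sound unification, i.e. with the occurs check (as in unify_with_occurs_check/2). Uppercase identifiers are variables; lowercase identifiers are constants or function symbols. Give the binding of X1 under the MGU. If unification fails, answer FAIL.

FAIL

Decompose app/2: app(app(P,app(5,0)),Q) = app(X1,P),  Q = app(zero,Q).
Decompose app/2: app(P,app(5,0)) = X1,  Q = P.
Bind X1 := app(P,app(5,0)); no other remaining equation mentions X1.
Bind Q := P; substituting into the remaining equation gives: P = app(zero,P).
Occurs check fails: P occurs in app(zero,P); the equation P = app(zero,P) has no finite solution.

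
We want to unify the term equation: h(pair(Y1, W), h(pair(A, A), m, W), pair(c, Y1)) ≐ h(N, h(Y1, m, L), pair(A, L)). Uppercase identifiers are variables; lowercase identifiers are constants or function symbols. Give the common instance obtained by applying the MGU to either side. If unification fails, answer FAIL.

h(pair(pair(c, c), pair(c, c)), h(pair(c, c), m, pair(c, c)), pair(c, pair(c, c)))

Decompose h/3: pair(Y1, W) ≐ N,  h(pair(A, A), m, W) ≐ h(Y1, m, L),  pair(c, Y1) ≐ pair(A, L).
Bind N := pair(Y1, W); no other remaining equation mentions N.
Decompose h/3: pair(A, A) ≐ Y1,  m ≐ m,  W ≐ L.
Bind Y1 := pair(A, A); substituting into the one remaining equation that mentions Y1 gives: pair(c, pair(A, A)) ≐ pair(A, L). Substituting into the earlier binding gives N := pair(pair(A, A), W).
Delete trivial equation m ≐ m.
Bind W := L; no other remaining equation mentions W. Substituting into the earlier binding gives N := pair(pair(A, A), L).
Decompose pair/2: c ≐ A,  pair(A, A) ≐ L.
Bind A := c; substituting into the remaining equation gives: pair(c, c) ≐ L. Substituting into the earlier bindings gives N := pair(pair(c, c), L), Y1 := pair(c, c).
Bind L := pair(c, c). Substituting into the earlier bindings gives N := pair(pair(c, c), pair(c, c)), W := pair(c, c).
Applying the MGU to either side gives h(pair(pair(c, c), pair(c, c)), h(pair(c, c), m, pair(c, c)), pair(c, pair(c, c))).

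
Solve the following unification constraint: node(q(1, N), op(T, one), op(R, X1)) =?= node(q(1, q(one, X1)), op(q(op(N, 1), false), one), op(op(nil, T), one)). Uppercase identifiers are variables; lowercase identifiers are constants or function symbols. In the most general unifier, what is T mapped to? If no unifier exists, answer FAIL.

Decompose node/3: q(1, N) =?= q(1, q(one, X1)),  op(T, one) =?= op(q(op(N, 1), false), one),  op(R, X1) =?= op(op(nil, T), one).
Decompose q/2: 1 =?= 1,  N =?= q(one, X1).
Delete trivial equation 1 =?= 1.
Bind N := q(one, X1); substituting into the one remaining equation that mentions N gives: op(T, one) =?= op(q(op(q(one, X1), 1), false), one).
Decompose op/2: T =?= q(op(q(one, X1), 1), false),  one =?= one.
Bind T := q(op(q(one, X1), 1), false); substituting into the one remaining equation that mentions T gives: op(R, X1) =?= op(op(nil, q(op(q(one, X1), 1), false)), one).
Delete trivial equation one =?= one.
Decompose op/2: R =?= op(nil, q(op(q(one, X1), 1), false)),  X1 =?= one.
Bind R := op(nil, q(op(q(one, X1), 1), false)); no other remaining equation mentions R.
Bind X1 := one. Substituting into the earlier bindings gives N := q(one, one), T := q(op(q(one, one), 1), false), R := op(nil, q(op(q(one, one), 1), false)).
MGU = { N ↦ q(one, one), T ↦ q(op(q(one, one), 1), false), R ↦ op(nil, q(op(q(one, one), 1), false)), X1 ↦ one }, so T ↦ q(op(q(one, one), 1), false).

q(op(q(one, one), 1), false)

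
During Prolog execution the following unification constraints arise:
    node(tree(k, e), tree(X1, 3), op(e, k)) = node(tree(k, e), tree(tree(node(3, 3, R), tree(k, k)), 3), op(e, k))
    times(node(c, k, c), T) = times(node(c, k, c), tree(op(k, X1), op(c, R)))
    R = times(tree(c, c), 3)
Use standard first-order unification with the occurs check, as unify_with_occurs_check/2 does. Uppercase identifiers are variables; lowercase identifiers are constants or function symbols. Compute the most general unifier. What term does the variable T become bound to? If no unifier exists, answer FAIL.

tree(op(k, tree(node(3, 3, times(tree(c, c), 3)), tree(k, k))), op(c, times(tree(c, c), 3)))

Decompose node/3: tree(k, e) = tree(k, e),  tree(X1, 3) = tree(tree(node(3, 3, R), tree(k, k)), 3),  op(e, k) = op(e, k).
Delete trivial equation tree(k, e) = tree(k, e).
Decompose tree/2: X1 = tree(node(3, 3, R), tree(k, k)),  3 = 3.
Bind X1 := tree(node(3, 3, R), tree(k, k)); substituting into the one remaining equation that mentions X1 gives: times(node(c, k, c), T) = times(node(c, k, c), tree(op(k, tree(node(3, 3, R), tree(k, k))), op(c, R))).
Delete trivial equation 3 = 3.
Delete trivial equation op(e, k) = op(e, k).
Decompose times/2: node(c, k, c) = node(c, k, c),  T = tree(op(k, tree(node(3, 3, R), tree(k, k))), op(c, R)).
Delete trivial equation node(c, k, c) = node(c, k, c).
Bind T := tree(op(k, tree(node(3, 3, R), tree(k, k))), op(c, R)); no other remaining equation mentions T.
Bind R := times(tree(c, c), 3). Substituting into the earlier bindings gives X1 := tree(node(3, 3, times(tree(c, c), 3)), tree(k, k)), T := tree(op(k, tree(node(3, 3, times(tree(c, c), 3)), tree(k, k))), op(c, times(tree(c, c), 3))).
MGU = { X1 ↦ tree(node(3, 3, times(tree(c, c), 3)), tree(k, k)), T ↦ tree(op(k, tree(node(3, 3, times(tree(c, c), 3)), tree(k, k))), op(c, times(tree(c, c), 3))), R ↦ times(tree(c, c), 3) }, so T ↦ tree(op(k, tree(node(3, 3, times(tree(c, c), 3)), tree(k, k))), op(c, times(tree(c, c), 3))).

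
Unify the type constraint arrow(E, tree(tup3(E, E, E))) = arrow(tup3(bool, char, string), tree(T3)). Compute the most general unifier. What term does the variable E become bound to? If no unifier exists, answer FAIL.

Decompose arrow/2: E = tup3(bool, char, string),  tree(tup3(E, E, E)) = tree(T3).
Bind E := tup3(bool, char, string); substituting into the remaining equation gives: tree(tup3(tup3(bool, char, string), tup3(bool, char, string), tup3(bool, char, string))) = tree(T3).
Decompose tree/1: tup3(tup3(bool, char, string), tup3(bool, char, string), tup3(bool, char, string)) = T3.
Bind T3 := tup3(tup3(bool, char, string), tup3(bool, char, string), tup3(bool, char, string)).
MGU = { E := tup3(bool, char, string), T3 := tup3(tup3(bool, char, string), tup3(bool, char, string), tup3(bool, char, string)) }, so E := tup3(bool, char, string).

tup3(bool, char, string)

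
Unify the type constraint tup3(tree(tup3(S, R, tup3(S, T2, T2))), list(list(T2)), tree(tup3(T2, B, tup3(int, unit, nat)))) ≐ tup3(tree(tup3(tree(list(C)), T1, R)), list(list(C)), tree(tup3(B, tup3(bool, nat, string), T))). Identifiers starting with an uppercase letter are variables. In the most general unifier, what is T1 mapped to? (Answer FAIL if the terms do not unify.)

tup3(tree(list(tup3(bool, nat, string))), tup3(bool, nat, string), tup3(bool, nat, string))

Decompose tup3/3: tree(tup3(S, R, tup3(S, T2, T2))) ≐ tree(tup3(tree(list(C)), T1, R)),  list(list(T2)) ≐ list(list(C)),  tree(tup3(T2, B, tup3(int, unit, nat))) ≐ tree(tup3(B, tup3(bool, nat, string), T)).
Decompose tree/1: tup3(S, R, tup3(S, T2, T2)) ≐ tup3(tree(list(C)), T1, R).
Decompose tup3/3: S ≐ tree(list(C)),  R ≐ T1,  tup3(S, T2, T2) ≐ R.
Bind S := tree(list(C)); substituting into the one remaining equation that mentions S gives: tup3(tree(list(C)), T2, T2) ≐ R.
Bind R := T1; substituting into the one remaining equation that mentions R gives: tup3(tree(list(C)), T2, T2) ≐ T1.
Bind T1 := tup3(tree(list(C)), T2, T2); no other remaining equation mentions T1. Substituting into the earlier binding gives R := tup3(tree(list(C)), T2, T2).
Decompose list/1: list(T2) ≐ list(C).
Decompose list/1: T2 ≐ C.
Bind T2 := C; substituting into the remaining equation gives: tree(tup3(C, B, tup3(int, unit, nat))) ≐ tree(tup3(B, tup3(bool, nat, string), T)). Substituting into the earlier bindings gives R := tup3(tree(list(C)), C, C), T1 := tup3(tree(list(C)), C, C).
Decompose tree/1: tup3(C, B, tup3(int, unit, nat)) ≐ tup3(B, tup3(bool, nat, string), T).
Decompose tup3/3: C ≐ B,  B ≐ tup3(bool, nat, string),  tup3(int, unit, nat) ≐ T.
Bind C := B; no other remaining equation mentions C. Substituting into the earlier bindings gives S := tree(list(B)), R := tup3(tree(list(B)), B, B), T1 := tup3(tree(list(B)), B, B), T2 := B.
Bind B := tup3(bool, nat, string); no other remaining equation mentions B. Substituting into the earlier bindings gives S := tree(list(tup3(bool, nat, string))), R := tup3(tree(list(tup3(bool, nat, string))), tup3(bool, nat, string), tup3(bool, nat, string)), T1 := tup3(tree(list(tup3(bool, nat, string))), tup3(bool, nat, string), tup3(bool, nat, string)), T2 := tup3(bool, nat, string), C := tup3(bool, nat, string).
Bind T := tup3(int, unit, nat).
MGU = { S ↦ tree(list(tup3(bool, nat, string))), R ↦ tup3(tree(list(tup3(bool, nat, string))), tup3(bool, nat, string), tup3(bool, nat, string)), T1 ↦ tup3(tree(list(tup3(bool, nat, string))), tup3(bool, nat, string), tup3(bool, nat, string)), T2 ↦ tup3(bool, nat, string), C ↦ tup3(bool, nat, string), B ↦ tup3(bool, nat, string), T ↦ tup3(int, unit, nat) }, so T1 ↦ tup3(tree(list(tup3(bool, nat, string))), tup3(bool, nat, string), tup3(bool, nat, string)).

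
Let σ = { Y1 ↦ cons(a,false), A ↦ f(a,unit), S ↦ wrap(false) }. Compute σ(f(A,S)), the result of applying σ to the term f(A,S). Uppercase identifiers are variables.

Replace each occurrence of A with f(a,unit).
Replace each occurrence of S with wrap(false).
Result: f(f(a,unit),wrap(false)).

f(f(a,unit),wrap(false))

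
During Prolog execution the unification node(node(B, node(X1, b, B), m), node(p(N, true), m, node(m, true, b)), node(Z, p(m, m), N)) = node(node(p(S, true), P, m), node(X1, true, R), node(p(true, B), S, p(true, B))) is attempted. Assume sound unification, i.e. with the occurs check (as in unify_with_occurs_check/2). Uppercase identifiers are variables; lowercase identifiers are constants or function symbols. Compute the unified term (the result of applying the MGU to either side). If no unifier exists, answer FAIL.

FAIL

Decompose node/3: node(B, node(X1, b, B), m) = node(p(S, true), P, m),  node(p(N, true), m, node(m, true, b)) = node(X1, true, R),  node(Z, p(m, m), N) = node(p(true, B), S, p(true, B)).
Decompose node/3: B = p(S, true),  node(X1, b, B) = P,  m = m.
Bind B := p(S, true); substituting into the 2 remaining equations that mention B gives: node(X1, b, p(S, true)) = P,  node(Z, p(m, m), N) = node(p(true, p(S, true)), S, p(true, p(S, true))).
Bind P := node(X1, b, p(S, true)); no other remaining equation mentions P.
Delete trivial equation m = m.
Decompose node/3: p(N, true) = X1,  m = true,  node(m, true, b) = R.
Bind X1 := p(N, true); no other remaining equation mentions X1. Substituting into the earlier binding gives P := node(p(N, true), b, p(S, true)).
Clash: constants m and true differ; no unifier exists.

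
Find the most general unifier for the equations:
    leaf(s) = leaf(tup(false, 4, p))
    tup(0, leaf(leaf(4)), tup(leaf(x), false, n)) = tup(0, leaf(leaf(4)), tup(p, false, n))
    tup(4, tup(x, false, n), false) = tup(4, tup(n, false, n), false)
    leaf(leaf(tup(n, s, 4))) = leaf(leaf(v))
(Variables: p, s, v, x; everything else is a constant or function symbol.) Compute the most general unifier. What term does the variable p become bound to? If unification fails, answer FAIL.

leaf(n)

Decompose leaf/1: s = tup(false, 4, p).
Bind s := tup(false, 4, p); substituting into the one remaining equation that mentions s gives: leaf(leaf(tup(n, tup(false, 4, p), 4))) = leaf(leaf(v)).
Decompose tup/3: 0 = 0,  leaf(leaf(4)) = leaf(leaf(4)),  tup(leaf(x), false, n) = tup(p, false, n).
Delete trivial equation 0 = 0.
Delete trivial equation leaf(leaf(4)) = leaf(leaf(4)).
Decompose tup/3: leaf(x) = p,  false = false,  n = n.
Bind p := leaf(x); substituting into the one remaining equation that mentions p gives: leaf(leaf(tup(n, tup(false, 4, leaf(x)), 4))) = leaf(leaf(v)). Substituting into the earlier binding gives s := tup(false, 4, leaf(x)).
Delete trivial equation false = false.
Delete trivial equation n = n.
Decompose tup/3: 4 = 4,  tup(x, false, n) = tup(n, false, n),  false = false.
Delete trivial equation 4 = 4.
Decompose tup/3: x = n,  false = false,  n = n.
Bind x := n; substituting into the one remaining equation that mentions x gives: leaf(leaf(tup(n, tup(false, 4, leaf(n)), 4))) = leaf(leaf(v)). Substituting into the earlier bindings gives s := tup(false, 4, leaf(n)), p := leaf(n).
Delete trivial equation false = false.
Delete trivial equation n = n.
Delete trivial equation false = false.
Decompose leaf/1: leaf(tup(n, tup(false, 4, leaf(n)), 4)) = leaf(v).
Decompose leaf/1: tup(n, tup(false, 4, leaf(n)), 4) = v.
Bind v := tup(n, tup(false, 4, leaf(n)), 4).
MGU = { s -> tup(false, 4, leaf(n)), p -> leaf(n), x -> n, v -> tup(n, tup(false, 4, leaf(n)), 4) }, so p -> leaf(n).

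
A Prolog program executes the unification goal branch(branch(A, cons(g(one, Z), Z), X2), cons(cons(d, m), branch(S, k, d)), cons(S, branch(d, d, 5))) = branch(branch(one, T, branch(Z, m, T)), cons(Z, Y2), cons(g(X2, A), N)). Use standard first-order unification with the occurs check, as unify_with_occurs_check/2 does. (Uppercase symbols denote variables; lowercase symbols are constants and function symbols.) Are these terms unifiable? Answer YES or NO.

Decompose branch/3: branch(A, cons(g(one, Z), Z), X2) = branch(one, T, branch(Z, m, T)),  cons(cons(d, m), branch(S, k, d)) = cons(Z, Y2),  cons(S, branch(d, d, 5)) = cons(g(X2, A), N).
Decompose branch/3: A = one,  cons(g(one, Z), Z) = T,  X2 = branch(Z, m, T).
Bind A := one; substituting into the one remaining equation that mentions A gives: cons(S, branch(d, d, 5)) = cons(g(X2, one), N).
Bind T := cons(g(one, Z), Z); substituting into the one remaining equation that mentions T gives: X2 = branch(Z, m, cons(g(one, Z), Z)).
Bind X2 := branch(Z, m, cons(g(one, Z), Z)); substituting into the one remaining equation that mentions X2 gives: cons(S, branch(d, d, 5)) = cons(g(branch(Z, m, cons(g(one, Z), Z)), one), N).
Decompose cons/2: cons(d, m) = Z,  branch(S, k, d) = Y2.
Bind Z := cons(d, m); substituting into the one remaining equation that mentions Z gives: cons(S, branch(d, d, 5)) = cons(g(branch(cons(d, m), m, cons(g(one, cons(d, m)), cons(d, m))), one), N). Substituting into the earlier bindings gives T := cons(g(one, cons(d, m)), cons(d, m)), X2 := branch(cons(d, m), m, cons(g(one, cons(d, m)), cons(d, m))).
Bind Y2 := branch(S, k, d); no other remaining equation mentions Y2.
Decompose cons/2: S = g(branch(cons(d, m), m, cons(g(one, cons(d, m)), cons(d, m))), one),  branch(d, d, 5) = N.
Bind S := g(branch(cons(d, m), m, cons(g(one, cons(d, m)), cons(d, m))), one); no other remaining equation mentions S. Substituting into the earlier binding gives Y2 := branch(g(branch(cons(d, m), m, cons(g(one, cons(d, m)), cons(d, m))), one), k, d).
Bind N := branch(d, d, 5).
No equations remain and no clash or occurs-check failure arose, so a unifier exists.

YES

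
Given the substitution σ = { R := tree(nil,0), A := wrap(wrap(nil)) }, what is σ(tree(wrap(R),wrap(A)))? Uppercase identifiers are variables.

tree(wrap(tree(nil,0)),wrap(wrap(wrap(nil))))

Replace each occurrence of R with tree(nil,0).
Replace each occurrence of A with wrap(wrap(nil)).
Result: tree(wrap(tree(nil,0)),wrap(wrap(wrap(nil)))).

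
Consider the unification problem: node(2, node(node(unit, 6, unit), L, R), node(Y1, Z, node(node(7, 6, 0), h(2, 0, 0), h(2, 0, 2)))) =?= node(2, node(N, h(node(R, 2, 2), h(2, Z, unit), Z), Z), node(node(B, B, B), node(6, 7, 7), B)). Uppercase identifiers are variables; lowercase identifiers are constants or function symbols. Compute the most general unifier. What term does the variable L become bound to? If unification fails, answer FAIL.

h(node(node(6, 7, 7), 2, 2), h(2, node(6, 7, 7), unit), node(6, 7, 7))

Decompose node/3: 2 =?= 2,  node(node(unit, 6, unit), L, R) =?= node(N, h(node(R, 2, 2), h(2, Z, unit), Z), Z),  node(Y1, Z, node(node(7, 6, 0), h(2, 0, 0), h(2, 0, 2))) =?= node(node(B, B, B), node(6, 7, 7), B).
Delete trivial equation 2 =?= 2.
Decompose node/3: node(unit, 6, unit) =?= N,  L =?= h(node(R, 2, 2), h(2, Z, unit), Z),  R =?= Z.
Bind N := node(unit, 6, unit); no other remaining equation mentions N.
Bind L := h(node(R, 2, 2), h(2, Z, unit), Z); no other remaining equation mentions L.
Bind R := Z; no other remaining equation mentions R. Substituting into the earlier binding gives L := h(node(Z, 2, 2), h(2, Z, unit), Z).
Decompose node/3: Y1 =?= node(B, B, B),  Z =?= node(6, 7, 7),  node(node(7, 6, 0), h(2, 0, 0), h(2, 0, 2)) =?= B.
Bind Y1 := node(B, B, B); no other remaining equation mentions Y1.
Bind Z := node(6, 7, 7); no other remaining equation mentions Z. Substituting into the earlier bindings gives L := h(node(node(6, 7, 7), 2, 2), h(2, node(6, 7, 7), unit), node(6, 7, 7)), R := node(6, 7, 7).
Bind B := node(node(7, 6, 0), h(2, 0, 0), h(2, 0, 2)). Substituting into the earlier binding gives Y1 := node(node(node(7, 6, 0), h(2, 0, 0), h(2, 0, 2)), node(node(7, 6, 0), h(2, 0, 0), h(2, 0, 2)), node(node(7, 6, 0), h(2, 0, 0), h(2, 0, 2))).
MGU = { N -> node(unit, 6, unit), L -> h(node(node(6, 7, 7), 2, 2), h(2, node(6, 7, 7), unit), node(6, 7, 7)), R -> node(6, 7, 7), Y1 -> node(node(node(7, 6, 0), h(2, 0, 0), h(2, 0, 2)), node(node(7, 6, 0), h(2, 0, 0), h(2, 0, 2)), node(node(7, 6, 0), h(2, 0, 0), h(2, 0, 2))), Z -> node(6, 7, 7), B -> node(node(7, 6, 0), h(2, 0, 0), h(2, 0, 2)) }, so L -> h(node(node(6, 7, 7), 2, 2), h(2, node(6, 7, 7), unit), node(6, 7, 7)).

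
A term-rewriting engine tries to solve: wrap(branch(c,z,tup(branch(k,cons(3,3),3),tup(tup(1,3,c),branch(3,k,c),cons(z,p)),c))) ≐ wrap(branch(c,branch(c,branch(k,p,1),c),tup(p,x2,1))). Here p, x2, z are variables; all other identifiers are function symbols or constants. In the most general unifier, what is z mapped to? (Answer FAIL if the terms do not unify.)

Decompose wrap/1: branch(c,z,tup(branch(k,cons(3,3),3),tup(tup(1,3,c),branch(3,k,c),cons(z,p)),c)) ≐ branch(c,branch(c,branch(k,p,1),c),tup(p,x2,1)).
Decompose branch/3: c ≐ c,  z ≐ branch(c,branch(k,p,1),c),  tup(branch(k,cons(3,3),3),tup(tup(1,3,c),branch(3,k,c),cons(z,p)),c) ≐ tup(p,x2,1).
Delete trivial equation c ≐ c.
Bind z := branch(c,branch(k,p,1),c); substituting into the remaining equation gives: tup(branch(k,cons(3,3),3),tup(tup(1,3,c),branch(3,k,c),cons(branch(c,branch(k,p,1),c),p)),c) ≐ tup(p,x2,1).
Decompose tup/3: branch(k,cons(3,3),3) ≐ p,  tup(tup(1,3,c),branch(3,k,c),cons(branch(c,branch(k,p,1),c),p)) ≐ x2,  c ≐ 1.
Bind p := branch(k,cons(3,3),3); substituting into the one remaining equation that mentions p gives: tup(tup(1,3,c),branch(3,k,c),cons(branch(c,branch(k,branch(k,cons(3,3),3),1),c),branch(k,cons(3,3),3))) ≐ x2. Substituting into the earlier binding gives z := branch(c,branch(k,branch(k,cons(3,3),3),1),c).
Bind x2 := tup(tup(1,3,c),branch(3,k,c),cons(branch(c,branch(k,branch(k,cons(3,3),3),1),c),branch(k,cons(3,3),3))); no other remaining equation mentions x2.
Clash: constants c and 1 differ; no unifier exists.

FAIL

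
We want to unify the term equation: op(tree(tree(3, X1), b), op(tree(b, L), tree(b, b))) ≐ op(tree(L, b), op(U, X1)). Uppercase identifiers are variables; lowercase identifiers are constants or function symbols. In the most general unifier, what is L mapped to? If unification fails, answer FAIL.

Decompose op/2: tree(tree(3, X1), b) ≐ tree(L, b),  op(tree(b, L), tree(b, b)) ≐ op(U, X1).
Decompose tree/2: tree(3, X1) ≐ L,  b ≐ b.
Bind L := tree(3, X1); substituting into the one remaining equation that mentions L gives: op(tree(b, tree(3, X1)), tree(b, b)) ≐ op(U, X1).
Delete trivial equation b ≐ b.
Decompose op/2: tree(b, tree(3, X1)) ≐ U,  tree(b, b) ≐ X1.
Bind U := tree(b, tree(3, X1)); no other remaining equation mentions U.
Bind X1 := tree(b, b). Substituting into the earlier bindings gives L := tree(3, tree(b, b)), U := tree(b, tree(3, tree(b, b))).
MGU = { L := tree(3, tree(b, b)), U := tree(b, tree(3, tree(b, b))), X1 := tree(b, b) }, so L := tree(3, tree(b, b)).

tree(3, tree(b, b))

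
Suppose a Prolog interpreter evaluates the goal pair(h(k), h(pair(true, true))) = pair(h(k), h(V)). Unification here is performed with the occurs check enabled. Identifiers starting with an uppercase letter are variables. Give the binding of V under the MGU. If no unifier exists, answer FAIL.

pair(true, true)

Decompose pair/2: h(k) = h(k),  h(pair(true, true)) = h(V).
Delete trivial equation h(k) = h(k).
Decompose h/1: pair(true, true) = V.
Bind V := pair(true, true).
MGU = { V ↦ pair(true, true) }, so V ↦ pair(true, true).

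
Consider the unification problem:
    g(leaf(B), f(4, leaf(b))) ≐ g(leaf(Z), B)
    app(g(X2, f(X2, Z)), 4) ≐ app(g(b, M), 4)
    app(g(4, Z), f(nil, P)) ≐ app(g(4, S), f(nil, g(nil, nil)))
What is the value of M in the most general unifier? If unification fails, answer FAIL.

Decompose g/2: leaf(B) ≐ leaf(Z),  f(4, leaf(b)) ≐ B.
Decompose leaf/1: B ≐ Z.
Bind B := Z; substituting into the one remaining equation that mentions B gives: f(4, leaf(b)) ≐ Z.
Bind Z := f(4, leaf(b)); substituting into the remaining equations gives: app(g(X2, f(X2, f(4, leaf(b)))), 4) ≐ app(g(b, M), 4),  app(g(4, f(4, leaf(b))), f(nil, P)) ≐ app(g(4, S), f(nil, g(nil, nil))). Substituting into the earlier binding gives B := f(4, leaf(b)).
Decompose app/2: g(X2, f(X2, f(4, leaf(b)))) ≐ g(b, M),  4 ≐ 4.
Decompose g/2: X2 ≐ b,  f(X2, f(4, leaf(b))) ≐ M.
Bind X2 := b; substituting into the one remaining equation that mentions X2 gives: f(b, f(4, leaf(b))) ≐ M.
Bind M := f(b, f(4, leaf(b))); no other remaining equation mentions M.
Delete trivial equation 4 ≐ 4.
Decompose app/2: g(4, f(4, leaf(b))) ≐ g(4, S),  f(nil, P) ≐ f(nil, g(nil, nil)).
Decompose g/2: 4 ≐ 4,  f(4, leaf(b)) ≐ S.
Delete trivial equation 4 ≐ 4.
Bind S := f(4, leaf(b)); no other remaining equation mentions S.
Decompose f/2: nil ≐ nil,  P ≐ g(nil, nil).
Delete trivial equation nil ≐ nil.
Bind P := g(nil, nil).
MGU = { B ↦ f(4, leaf(b)), Z ↦ f(4, leaf(b)), X2 ↦ b, M ↦ f(b, f(4, leaf(b))), S ↦ f(4, leaf(b)), P ↦ g(nil, nil) }, so M ↦ f(b, f(4, leaf(b))).

f(b, f(4, leaf(b)))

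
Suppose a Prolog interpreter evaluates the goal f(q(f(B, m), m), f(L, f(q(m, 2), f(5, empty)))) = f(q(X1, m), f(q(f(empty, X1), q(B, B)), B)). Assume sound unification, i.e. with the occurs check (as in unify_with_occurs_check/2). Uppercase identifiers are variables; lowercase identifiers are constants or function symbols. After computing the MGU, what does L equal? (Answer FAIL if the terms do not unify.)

Decompose f/2: q(f(B, m), m) = q(X1, m),  f(L, f(q(m, 2), f(5, empty))) = f(q(f(empty, X1), q(B, B)), B).
Decompose q/2: f(B, m) = X1,  m = m.
Bind X1 := f(B, m); substituting into the one remaining equation that mentions X1 gives: f(L, f(q(m, 2), f(5, empty))) = f(q(f(empty, f(B, m)), q(B, B)), B).
Delete trivial equation m = m.
Decompose f/2: L = q(f(empty, f(B, m)), q(B, B)),  f(q(m, 2), f(5, empty)) = B.
Bind L := q(f(empty, f(B, m)), q(B, B)); no other remaining equation mentions L.
Bind B := f(q(m, 2), f(5, empty)). Substituting into the earlier bindings gives X1 := f(f(q(m, 2), f(5, empty)), m), L := q(f(empty, f(f(q(m, 2), f(5, empty)), m)), q(f(q(m, 2), f(5, empty)), f(q(m, 2), f(5, empty)))).
MGU = { X1 -> f(f(q(m, 2), f(5, empty)), m), L -> q(f(empty, f(f(q(m, 2), f(5, empty)), m)), q(f(q(m, 2), f(5, empty)), f(q(m, 2), f(5, empty)))), B -> f(q(m, 2), f(5, empty)) }, so L -> q(f(empty, f(f(q(m, 2), f(5, empty)), m)), q(f(q(m, 2), f(5, empty)), f(q(m, 2), f(5, empty)))).

q(f(empty, f(f(q(m, 2), f(5, empty)), m)), q(f(q(m, 2), f(5, empty)), f(q(m, 2), f(5, empty))))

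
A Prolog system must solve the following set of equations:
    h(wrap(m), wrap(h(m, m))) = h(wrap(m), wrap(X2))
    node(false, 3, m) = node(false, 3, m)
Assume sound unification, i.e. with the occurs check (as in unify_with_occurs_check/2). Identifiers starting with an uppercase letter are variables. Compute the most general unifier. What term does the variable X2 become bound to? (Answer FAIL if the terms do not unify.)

h(m, m)

Decompose h/2: wrap(m) = wrap(m),  wrap(h(m, m)) = wrap(X2).
Delete trivial equation wrap(m) = wrap(m).
Decompose wrap/1: h(m, m) = X2.
Bind X2 := h(m, m); no other remaining equation mentions X2.
Delete trivial equation node(false, 3, m) = node(false, 3, m).
MGU = { X2 -> h(m, m) }, so X2 -> h(m, m).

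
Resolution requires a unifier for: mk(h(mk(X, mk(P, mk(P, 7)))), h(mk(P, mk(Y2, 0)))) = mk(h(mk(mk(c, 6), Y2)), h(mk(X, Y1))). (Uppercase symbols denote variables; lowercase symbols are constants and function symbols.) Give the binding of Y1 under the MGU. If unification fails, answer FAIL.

mk(mk(mk(c, 6), mk(mk(c, 6), 7)), 0)

Decompose mk/2: h(mk(X, mk(P, mk(P, 7)))) = h(mk(mk(c, 6), Y2)),  h(mk(P, mk(Y2, 0))) = h(mk(X, Y1)).
Decompose h/1: mk(X, mk(P, mk(P, 7))) = mk(mk(c, 6), Y2).
Decompose mk/2: X = mk(c, 6),  mk(P, mk(P, 7)) = Y2.
Bind X := mk(c, 6); substituting into the one remaining equation that mentions X gives: h(mk(P, mk(Y2, 0))) = h(mk(mk(c, 6), Y1)).
Bind Y2 := mk(P, mk(P, 7)); substituting into the remaining equation gives: h(mk(P, mk(mk(P, mk(P, 7)), 0))) = h(mk(mk(c, 6), Y1)).
Decompose h/1: mk(P, mk(mk(P, mk(P, 7)), 0)) = mk(mk(c, 6), Y1).
Decompose mk/2: P = mk(c, 6),  mk(mk(P, mk(P, 7)), 0) = Y1.
Bind P := mk(c, 6); substituting into the remaining equation gives: mk(mk(mk(c, 6), mk(mk(c, 6), 7)), 0) = Y1. Substituting into the earlier binding gives Y2 := mk(mk(c, 6), mk(mk(c, 6), 7)).
Bind Y1 := mk(mk(mk(c, 6), mk(mk(c, 6), 7)), 0).
MGU = { X ↦ mk(c, 6), Y2 ↦ mk(mk(c, 6), mk(mk(c, 6), 7)), P ↦ mk(c, 6), Y1 ↦ mk(mk(mk(c, 6), mk(mk(c, 6), 7)), 0) }, so Y1 ↦ mk(mk(mk(c, 6), mk(mk(c, 6), 7)), 0).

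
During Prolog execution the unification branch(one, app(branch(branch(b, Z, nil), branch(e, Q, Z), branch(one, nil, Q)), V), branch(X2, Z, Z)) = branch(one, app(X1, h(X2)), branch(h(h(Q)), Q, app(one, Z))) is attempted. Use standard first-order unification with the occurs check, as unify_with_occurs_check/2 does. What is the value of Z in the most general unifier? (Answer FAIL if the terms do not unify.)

Decompose branch/3: one = one,  app(branch(branch(b, Z, nil), branch(e, Q, Z), branch(one, nil, Q)), V) = app(X1, h(X2)),  branch(X2, Z, Z) = branch(h(h(Q)), Q, app(one, Z)).
Delete trivial equation one = one.
Decompose app/2: branch(branch(b, Z, nil), branch(e, Q, Z), branch(one, nil, Q)) = X1,  V = h(X2).
Bind X1 := branch(branch(b, Z, nil), branch(e, Q, Z), branch(one, nil, Q)); no other remaining equation mentions X1.
Bind V := h(X2); no other remaining equation mentions V.
Decompose branch/3: X2 = h(h(Q)),  Z = Q,  Z = app(one, Z).
Bind X2 := h(h(Q)); no other remaining equation mentions X2. Substituting into the earlier binding gives V := h(h(h(Q))).
Bind Z := Q; substituting into the remaining equation gives: Q = app(one, Q). Substituting into the earlier binding gives X1 := branch(branch(b, Q, nil), branch(e, Q, Q), branch(one, nil, Q)).
Occurs check fails: Q occurs in app(one, Q); the equation Q = app(one, Q) has no finite solution.

FAIL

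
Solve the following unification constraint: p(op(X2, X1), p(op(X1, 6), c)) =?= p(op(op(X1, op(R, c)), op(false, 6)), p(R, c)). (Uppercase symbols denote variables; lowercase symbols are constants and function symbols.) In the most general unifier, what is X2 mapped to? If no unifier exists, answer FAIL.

op(op(false, 6), op(op(op(false, 6), 6), c))

Decompose p/2: op(X2, X1) =?= op(op(X1, op(R, c)), op(false, 6)),  p(op(X1, 6), c) =?= p(R, c).
Decompose op/2: X2 =?= op(X1, op(R, c)),  X1 =?= op(false, 6).
Bind X2 := op(X1, op(R, c)); no other remaining equation mentions X2.
Bind X1 := op(false, 6); substituting into the remaining equation gives: p(op(op(false, 6), 6), c) =?= p(R, c). Substituting into the earlier binding gives X2 := op(op(false, 6), op(R, c)).
Decompose p/2: op(op(false, 6), 6) =?= R,  c =?= c.
Bind R := op(op(false, 6), 6); no other remaining equation mentions R. Substituting into the earlier binding gives X2 := op(op(false, 6), op(op(op(false, 6), 6), c)).
Delete trivial equation c =?= c.
MGU = { X2 ↦ op(op(false, 6), op(op(op(false, 6), 6), c)), X1 ↦ op(false, 6), R ↦ op(op(false, 6), 6) }, so X2 ↦ op(op(false, 6), op(op(op(false, 6), 6), c)).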